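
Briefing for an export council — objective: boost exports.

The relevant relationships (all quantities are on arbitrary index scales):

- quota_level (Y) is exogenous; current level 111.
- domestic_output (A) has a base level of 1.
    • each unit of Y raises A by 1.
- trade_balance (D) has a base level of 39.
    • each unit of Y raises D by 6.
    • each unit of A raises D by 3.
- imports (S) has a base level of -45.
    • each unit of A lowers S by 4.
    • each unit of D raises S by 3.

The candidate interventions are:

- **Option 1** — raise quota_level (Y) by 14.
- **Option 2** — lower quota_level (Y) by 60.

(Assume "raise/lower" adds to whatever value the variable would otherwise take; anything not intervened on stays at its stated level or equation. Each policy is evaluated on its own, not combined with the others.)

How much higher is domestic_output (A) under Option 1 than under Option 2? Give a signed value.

Option 1 (Y + 14):
  Y = 111 + 14 = 125
  A = 1 + 125 = 126
Option 2 (Y − 60):
  Y = 111 − 60 = 51
  A = 1 + 51 = 52
A: 126 − 52 = 74

74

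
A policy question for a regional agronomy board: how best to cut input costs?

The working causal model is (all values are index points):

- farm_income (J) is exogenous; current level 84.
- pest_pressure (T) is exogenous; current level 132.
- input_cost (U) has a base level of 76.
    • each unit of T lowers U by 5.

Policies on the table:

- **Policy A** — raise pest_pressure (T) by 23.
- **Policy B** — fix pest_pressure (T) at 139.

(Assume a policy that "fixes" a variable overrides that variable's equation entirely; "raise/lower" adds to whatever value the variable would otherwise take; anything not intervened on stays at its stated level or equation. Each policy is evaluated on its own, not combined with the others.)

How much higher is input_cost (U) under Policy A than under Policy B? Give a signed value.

Policy A (T + 23):
  T = 132 + 23 = 155
  U = 76 − 5·155 = -699
Policy B (T := 139):
  T = 139
  U = 76 − 5·139 = -619
U: -699 − (-619) = -80

-80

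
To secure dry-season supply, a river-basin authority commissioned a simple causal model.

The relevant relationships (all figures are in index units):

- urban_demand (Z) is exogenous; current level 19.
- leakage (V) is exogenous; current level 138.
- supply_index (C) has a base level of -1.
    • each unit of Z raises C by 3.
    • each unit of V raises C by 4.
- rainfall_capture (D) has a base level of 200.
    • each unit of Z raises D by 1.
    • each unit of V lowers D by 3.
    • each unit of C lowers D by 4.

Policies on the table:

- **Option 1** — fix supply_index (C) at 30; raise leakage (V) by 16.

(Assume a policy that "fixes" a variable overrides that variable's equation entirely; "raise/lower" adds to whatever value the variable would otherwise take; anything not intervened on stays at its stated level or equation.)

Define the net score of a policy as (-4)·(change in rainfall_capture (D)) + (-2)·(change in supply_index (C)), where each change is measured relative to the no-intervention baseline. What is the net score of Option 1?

-7900

Baseline:
  Z = 19
  V = 138
  C = -1 + 3·19 + 4·138 = 608
  D = 200 + 19 − 3·138 − 4·608 = -2627
Option 1 (C := 30, V + 16):
  Z = 19
  V = 138 + 16 = 154
  C = 30
  D = 200 + 19 − 3·154 − 4·30 = -363
ΔD = -363 − (-2627) = 2264; ΔC = 30 − 608 = -578
Score = (-4)·2264 + (-2)·(-578) = -7900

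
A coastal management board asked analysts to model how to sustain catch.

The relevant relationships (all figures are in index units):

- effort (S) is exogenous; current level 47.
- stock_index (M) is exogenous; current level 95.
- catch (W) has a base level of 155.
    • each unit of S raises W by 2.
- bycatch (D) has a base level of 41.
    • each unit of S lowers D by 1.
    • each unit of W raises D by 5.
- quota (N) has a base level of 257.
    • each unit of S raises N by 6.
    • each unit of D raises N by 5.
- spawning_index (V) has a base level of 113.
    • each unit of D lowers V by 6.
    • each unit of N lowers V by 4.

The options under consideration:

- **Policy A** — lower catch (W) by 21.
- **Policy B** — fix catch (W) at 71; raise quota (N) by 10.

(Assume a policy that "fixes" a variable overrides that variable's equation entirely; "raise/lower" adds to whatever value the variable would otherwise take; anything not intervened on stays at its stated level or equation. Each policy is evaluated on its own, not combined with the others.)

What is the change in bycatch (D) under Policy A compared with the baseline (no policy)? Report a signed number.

Baseline:
  S = 47
  W = 155 + 2·47 = 249
  D = 41 − 47 + 5·249 = 1239
Policy A (W − 21):
  S = 47
  W = 155 + 2·47 (−21 from intervention) = 228
  D = 41 − 47 + 5·228 = 1134
Change in D: 1134 − 1239 = -105

-105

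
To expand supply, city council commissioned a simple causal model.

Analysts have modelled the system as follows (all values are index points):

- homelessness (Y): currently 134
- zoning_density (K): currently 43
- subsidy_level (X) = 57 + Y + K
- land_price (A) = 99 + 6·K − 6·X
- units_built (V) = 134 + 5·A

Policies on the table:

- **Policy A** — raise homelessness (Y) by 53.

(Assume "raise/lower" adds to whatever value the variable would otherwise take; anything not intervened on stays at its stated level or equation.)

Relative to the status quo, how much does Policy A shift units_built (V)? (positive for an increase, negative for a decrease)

-1590

Baseline:
  Y = 134
  K = 43
  X = 57 + 134 + 43 = 234
  A = 99 + 6·43 − 6·234 = -1047
  V = 134 + 5·(-1047) = -5101
Policy A (Y + 53):
  Y = 134 + 53 = 187
  K = 43
  X = 57 + 187 + 43 = 287
  A = 99 + 6·43 − 6·287 = -1365
  V = 134 + 5·(-1365) = -6691
Change in V: -6691 − (-5101) = -1590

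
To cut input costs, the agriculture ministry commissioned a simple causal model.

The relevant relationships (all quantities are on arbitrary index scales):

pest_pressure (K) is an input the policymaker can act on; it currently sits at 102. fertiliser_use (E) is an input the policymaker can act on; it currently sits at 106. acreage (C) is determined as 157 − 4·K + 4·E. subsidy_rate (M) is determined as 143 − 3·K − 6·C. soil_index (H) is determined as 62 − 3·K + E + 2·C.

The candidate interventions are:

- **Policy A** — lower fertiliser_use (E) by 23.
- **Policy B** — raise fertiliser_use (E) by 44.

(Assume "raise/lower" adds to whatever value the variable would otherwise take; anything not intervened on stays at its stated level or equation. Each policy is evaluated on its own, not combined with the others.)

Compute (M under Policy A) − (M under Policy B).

Policy A (E − 23):
  K = 102
  E = 106 − 23 = 83
  C = 157 − 4·102 + 4·83 = 81
  M = 143 − 3·102 − 6·81 = -649
Policy B (E + 44):
  K = 102
  E = 106 + 44 = 150
  C = 157 − 4·102 + 4·150 = 349
  M = 143 − 3·102 − 6·349 = -2257
M: -649 − (-2257) = 1608

1608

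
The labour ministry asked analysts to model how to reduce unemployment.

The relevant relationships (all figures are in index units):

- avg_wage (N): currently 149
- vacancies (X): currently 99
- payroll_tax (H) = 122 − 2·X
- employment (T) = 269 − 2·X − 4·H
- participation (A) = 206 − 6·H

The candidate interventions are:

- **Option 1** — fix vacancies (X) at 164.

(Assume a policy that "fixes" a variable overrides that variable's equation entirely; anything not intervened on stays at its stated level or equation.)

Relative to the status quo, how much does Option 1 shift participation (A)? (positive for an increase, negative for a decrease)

780

Baseline:
  X = 99
  H = 122 − 2·99 = -76
  A = 206 − 6·(-76) = 662
Option 1 (X := 164):
  X = 164
  H = 122 − 2·164 = -206
  A = 206 − 6·(-206) = 1442
Change in A: 1442 − 662 = 780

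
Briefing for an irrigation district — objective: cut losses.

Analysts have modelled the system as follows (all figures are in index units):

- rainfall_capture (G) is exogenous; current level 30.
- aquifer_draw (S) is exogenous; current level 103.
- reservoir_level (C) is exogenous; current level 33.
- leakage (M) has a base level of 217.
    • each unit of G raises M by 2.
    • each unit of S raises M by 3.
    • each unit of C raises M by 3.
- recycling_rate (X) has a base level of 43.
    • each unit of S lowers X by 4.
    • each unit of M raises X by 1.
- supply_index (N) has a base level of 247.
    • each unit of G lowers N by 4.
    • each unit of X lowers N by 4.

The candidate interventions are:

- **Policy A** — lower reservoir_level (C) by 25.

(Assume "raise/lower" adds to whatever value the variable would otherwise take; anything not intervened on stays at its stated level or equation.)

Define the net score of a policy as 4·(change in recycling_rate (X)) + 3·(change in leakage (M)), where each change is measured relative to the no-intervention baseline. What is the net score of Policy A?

Baseline:
  G = 30
  S = 103
  C = 33
  M = 217 + 2·30 + 3·103 + 3·33 = 685
  X = 43 − 4·103 + 685 = 316
Policy A (C − 25):
  G = 30
  S = 103
  C = 33 − 25 = 8
  M = 217 + 2·30 + 3·103 + 3·8 = 610
  X = 43 − 4·103 + 610 = 241
ΔX = 241 − 316 = -75; ΔM = 610 − 685 = -75
Score = 4·(-75) + 3·(-75) = -525

-525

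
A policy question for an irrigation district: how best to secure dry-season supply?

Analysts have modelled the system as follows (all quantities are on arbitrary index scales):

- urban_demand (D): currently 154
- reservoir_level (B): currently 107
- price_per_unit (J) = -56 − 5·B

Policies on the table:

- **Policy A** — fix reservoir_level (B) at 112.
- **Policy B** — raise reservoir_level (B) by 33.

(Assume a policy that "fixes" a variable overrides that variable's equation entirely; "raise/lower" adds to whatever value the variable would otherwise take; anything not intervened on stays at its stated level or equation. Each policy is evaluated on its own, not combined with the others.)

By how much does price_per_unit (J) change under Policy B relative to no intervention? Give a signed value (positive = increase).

Baseline:
  B = 107
  J = -56 − 5·107 = -591
Policy B (B + 33):
  B = 107 + 33 = 140
  J = -56 − 5·140 = -756
Change in J: -756 − (-591) = -165

-165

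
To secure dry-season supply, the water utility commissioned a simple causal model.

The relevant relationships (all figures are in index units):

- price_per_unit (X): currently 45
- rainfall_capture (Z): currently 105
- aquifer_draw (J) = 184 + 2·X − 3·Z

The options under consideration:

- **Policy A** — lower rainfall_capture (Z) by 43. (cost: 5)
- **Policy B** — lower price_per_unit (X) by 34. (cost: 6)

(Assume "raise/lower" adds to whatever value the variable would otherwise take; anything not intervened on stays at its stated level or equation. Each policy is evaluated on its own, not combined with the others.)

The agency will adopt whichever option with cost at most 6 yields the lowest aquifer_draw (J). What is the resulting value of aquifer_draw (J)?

-109

Policy A (Z − 43):
  X = 45
  Z = 105 − 43 = 62
  J = 184 + 2·45 − 3·62 = 88
Policy B (X − 34):
  X = 45 − 34 = 11
  Z = 105
  J = 184 + 2·11 − 3·105 = -109
Comparing — Policy A: J=88, Policy B: J=-109. Lowest is -109 (Policy B).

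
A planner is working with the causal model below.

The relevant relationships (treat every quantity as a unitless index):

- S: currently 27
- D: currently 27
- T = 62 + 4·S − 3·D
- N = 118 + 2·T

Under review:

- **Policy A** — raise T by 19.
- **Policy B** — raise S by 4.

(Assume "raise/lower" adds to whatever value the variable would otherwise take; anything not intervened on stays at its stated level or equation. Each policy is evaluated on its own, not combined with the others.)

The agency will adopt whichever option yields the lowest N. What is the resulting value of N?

328

Policy A (T + 19):
  S = 27
  D = 27
  T = 62 + 4·27 − 3·27 (+19 from intervention) = 108
  N = 118 + 2·108 = 334
Policy B (S + 4):
  S = 27 + 4 = 31
  D = 27
  T = 62 + 4·31 − 3·27 = 105
  N = 118 + 2·105 = 328
Comparing — Policy A: N=334, Policy B: N=328. Lowest is 328 (Policy B).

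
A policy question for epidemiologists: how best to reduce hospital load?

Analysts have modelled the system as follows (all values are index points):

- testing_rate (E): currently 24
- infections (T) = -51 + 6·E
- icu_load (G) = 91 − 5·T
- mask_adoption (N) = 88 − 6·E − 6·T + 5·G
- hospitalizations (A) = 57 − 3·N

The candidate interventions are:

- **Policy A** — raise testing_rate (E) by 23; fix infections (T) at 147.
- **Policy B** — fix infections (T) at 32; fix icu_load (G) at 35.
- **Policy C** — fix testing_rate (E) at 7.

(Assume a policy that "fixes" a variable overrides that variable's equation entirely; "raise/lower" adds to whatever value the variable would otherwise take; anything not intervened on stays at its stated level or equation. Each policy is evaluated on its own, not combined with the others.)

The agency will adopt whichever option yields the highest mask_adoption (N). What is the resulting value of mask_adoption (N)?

Policy A (E + 23, T := 147):
  E = 24 + 23 = 47
  T = 147
  G = 91 − 5·147 = -644
  N = 88 − 6·47 − 6·147 + 5·(-644) = -4296
Policy B (T := 32, G := 35):
  E = 24
  T = 32
  G = 35
  N = 88 − 6·24 − 6·32 + 5·35 = -73
Policy C (E := 7):
  E = 7
  T = -51 + 6·7 = -9
  G = 91 − 5·(-9) = 136
  N = 88 − 6·7 − 6·(-9) + 5·136 = 780
Comparing — Policy A: N=-4296, Policy B: N=-73, Policy C: N=780. Highest is 780 (Policy C).

780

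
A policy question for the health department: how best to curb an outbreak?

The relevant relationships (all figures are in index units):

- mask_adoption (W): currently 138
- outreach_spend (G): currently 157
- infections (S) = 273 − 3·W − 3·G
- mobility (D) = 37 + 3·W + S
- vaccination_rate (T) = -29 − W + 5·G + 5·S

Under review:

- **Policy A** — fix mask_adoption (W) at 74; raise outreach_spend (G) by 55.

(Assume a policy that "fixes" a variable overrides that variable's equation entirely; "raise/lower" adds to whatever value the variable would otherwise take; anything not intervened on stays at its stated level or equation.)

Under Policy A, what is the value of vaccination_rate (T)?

-1968

Policy A (W := 74, G + 55):
  W = 74
  G = 157 + 55 = 212
  S = 273 − 3·74 − 3·212 = -585
  T = -29 − 74 + 5·212 + 5·(-585) = -1968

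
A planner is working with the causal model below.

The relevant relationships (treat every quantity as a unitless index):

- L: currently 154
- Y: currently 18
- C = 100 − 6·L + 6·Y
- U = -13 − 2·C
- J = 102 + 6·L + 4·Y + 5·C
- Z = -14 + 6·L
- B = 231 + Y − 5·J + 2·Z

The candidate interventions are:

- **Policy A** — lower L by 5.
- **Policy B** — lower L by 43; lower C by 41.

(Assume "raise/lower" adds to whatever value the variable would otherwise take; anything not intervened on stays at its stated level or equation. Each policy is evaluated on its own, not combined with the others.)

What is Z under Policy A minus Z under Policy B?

Policy A (L − 5):
  L = 154 − 5 = 149
  Z = -14 + 6·149 = 880
Policy B (L − 43, C − 41):
  L = 154 − 43 = 111
  Z = -14 + 6·111 = 652
Z: 880 − 652 = 228

228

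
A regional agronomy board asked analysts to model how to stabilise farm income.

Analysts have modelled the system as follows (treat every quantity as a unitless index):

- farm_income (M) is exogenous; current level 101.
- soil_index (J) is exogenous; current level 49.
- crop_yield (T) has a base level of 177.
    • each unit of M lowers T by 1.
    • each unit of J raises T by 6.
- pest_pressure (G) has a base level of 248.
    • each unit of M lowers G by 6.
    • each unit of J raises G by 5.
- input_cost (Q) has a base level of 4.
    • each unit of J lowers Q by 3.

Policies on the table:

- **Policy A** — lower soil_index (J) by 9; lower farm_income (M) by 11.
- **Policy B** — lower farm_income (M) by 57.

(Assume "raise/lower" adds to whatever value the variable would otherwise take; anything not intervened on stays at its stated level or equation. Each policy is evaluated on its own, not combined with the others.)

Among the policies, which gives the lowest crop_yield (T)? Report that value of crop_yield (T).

Policy A (J − 9, M − 11):
  M = 101 − 11 = 90
  J = 49 − 9 = 40
  T = 177 − 90 + 6·40 = 327
Policy B (M − 57):
  M = 101 − 57 = 44
  J = 49
  T = 177 − 44 + 6·49 = 427
Comparing — Policy A: T=327, Policy B: T=427. Lowest is 327 (Policy A).

327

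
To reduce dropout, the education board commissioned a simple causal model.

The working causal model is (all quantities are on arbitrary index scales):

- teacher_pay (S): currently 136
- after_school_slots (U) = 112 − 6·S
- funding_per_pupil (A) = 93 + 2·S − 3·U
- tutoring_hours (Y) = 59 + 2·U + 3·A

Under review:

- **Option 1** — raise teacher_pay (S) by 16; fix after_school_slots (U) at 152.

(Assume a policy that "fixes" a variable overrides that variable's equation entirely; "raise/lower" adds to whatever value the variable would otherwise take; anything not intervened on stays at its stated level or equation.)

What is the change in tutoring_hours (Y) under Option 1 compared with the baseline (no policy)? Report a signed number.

Baseline:
  S = 136
  U = 112 − 6·136 = -704
  A = 93 + 2·136 − 3·(-704) = 2477
  Y = 59 + 2·(-704) + 3·2477 = 6082
Option 1 (S + 16, U := 152):
  S = 136 + 16 = 152
  U = 152
  A = 93 + 2·152 − 3·152 = -59
  Y = 59 + 2·152 + 3·(-59) = 186
Change in Y: 186 − 6082 = -5896

-5896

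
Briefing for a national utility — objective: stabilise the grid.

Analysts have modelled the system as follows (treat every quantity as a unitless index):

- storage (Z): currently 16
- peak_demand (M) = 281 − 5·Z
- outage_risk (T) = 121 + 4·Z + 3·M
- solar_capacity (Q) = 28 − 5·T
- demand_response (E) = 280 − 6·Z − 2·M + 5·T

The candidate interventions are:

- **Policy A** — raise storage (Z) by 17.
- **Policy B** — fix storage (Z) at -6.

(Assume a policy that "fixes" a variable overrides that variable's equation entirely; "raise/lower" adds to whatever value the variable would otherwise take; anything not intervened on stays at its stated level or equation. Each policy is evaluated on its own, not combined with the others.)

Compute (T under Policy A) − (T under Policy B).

Policy A (Z + 17):
  Z = 16 + 17 = 33
  M = 281 − 5·33 = 116
  T = 121 + 4·33 + 3·116 = 601
Policy B (Z := -6):
  Z = -6
  M = 281 − 5·(-6) = 311
  T = 121 + 4·(-6) + 3·311 = 1030
T: 601 − 1030 = -429

-429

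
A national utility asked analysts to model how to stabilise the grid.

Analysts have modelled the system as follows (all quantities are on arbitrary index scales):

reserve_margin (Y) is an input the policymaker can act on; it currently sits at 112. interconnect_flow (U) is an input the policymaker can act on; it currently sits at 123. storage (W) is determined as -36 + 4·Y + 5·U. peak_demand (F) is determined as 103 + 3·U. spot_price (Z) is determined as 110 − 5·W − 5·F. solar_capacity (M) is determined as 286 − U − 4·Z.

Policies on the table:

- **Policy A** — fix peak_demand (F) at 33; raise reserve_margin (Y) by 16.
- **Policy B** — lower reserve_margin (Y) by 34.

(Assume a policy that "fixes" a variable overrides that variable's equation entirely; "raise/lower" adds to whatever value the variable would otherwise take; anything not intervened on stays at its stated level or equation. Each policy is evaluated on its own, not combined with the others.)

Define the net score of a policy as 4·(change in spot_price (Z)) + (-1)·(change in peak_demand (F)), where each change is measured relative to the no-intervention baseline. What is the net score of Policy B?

Baseline:
  Y = 112
  U = 123
  W = -36 + 4·112 + 5·123 = 1027
  F = 103 + 3·123 = 472
  Z = 110 − 5·1027 − 5·472 = -7385
Policy B (Y − 34):
  Y = 112 − 34 = 78
  U = 123
  W = -36 + 4·78 + 5·123 = 891
  F = 103 + 3·123 = 472
  Z = 110 − 5·891 − 5·472 = -6705
ΔZ = -6705 − (-7385) = 680; ΔF = 472 − 472 = 0
Score = 4·680 + (-1)·0 = 2720

2720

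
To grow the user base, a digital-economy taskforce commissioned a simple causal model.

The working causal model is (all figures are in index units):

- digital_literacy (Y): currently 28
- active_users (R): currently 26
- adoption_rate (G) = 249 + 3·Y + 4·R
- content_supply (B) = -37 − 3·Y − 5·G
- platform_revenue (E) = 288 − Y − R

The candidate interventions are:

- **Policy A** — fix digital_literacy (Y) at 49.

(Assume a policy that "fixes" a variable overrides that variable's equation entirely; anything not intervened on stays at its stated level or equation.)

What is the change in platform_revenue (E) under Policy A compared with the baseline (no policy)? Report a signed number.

-21

Baseline:
  Y = 28
  R = 26
  E = 288 − 28 − 26 = 234
Policy A (Y := 49):
  Y = 49
  R = 26
  E = 288 − 49 − 26 = 213
Change in E: 213 − 234 = -21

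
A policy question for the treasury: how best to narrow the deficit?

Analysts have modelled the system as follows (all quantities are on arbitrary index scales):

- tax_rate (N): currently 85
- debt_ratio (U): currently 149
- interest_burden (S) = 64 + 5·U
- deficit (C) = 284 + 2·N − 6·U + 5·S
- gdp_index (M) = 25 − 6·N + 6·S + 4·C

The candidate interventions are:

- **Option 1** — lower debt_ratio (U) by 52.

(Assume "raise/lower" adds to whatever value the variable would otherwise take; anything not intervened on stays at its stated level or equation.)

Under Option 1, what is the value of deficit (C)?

Option 1 (U − 52):
  N = 85
  U = 149 − 52 = 97
  S = 64 + 5·97 = 549
  C = 284 + 2·85 − 6·97 + 5·549 = 2617

2617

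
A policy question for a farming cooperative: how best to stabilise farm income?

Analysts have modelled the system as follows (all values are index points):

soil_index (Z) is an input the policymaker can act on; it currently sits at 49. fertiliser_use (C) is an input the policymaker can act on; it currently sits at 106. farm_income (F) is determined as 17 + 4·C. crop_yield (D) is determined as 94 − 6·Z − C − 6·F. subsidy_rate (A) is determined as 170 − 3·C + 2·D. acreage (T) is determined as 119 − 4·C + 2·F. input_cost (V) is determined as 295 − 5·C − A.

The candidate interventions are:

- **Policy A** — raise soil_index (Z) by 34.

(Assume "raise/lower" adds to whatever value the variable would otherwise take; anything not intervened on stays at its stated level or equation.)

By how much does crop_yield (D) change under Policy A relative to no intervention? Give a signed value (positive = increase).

Baseline:
  Z = 49
  C = 106
  F = 17 + 4·106 = 441
  D = 94 − 6·49 − 106 − 6·441 = -2952
Policy A (Z + 34):
  Z = 49 + 34 = 83
  C = 106
  F = 17 + 4·106 = 441
  D = 94 − 6·83 − 106 − 6·441 = -3156
Change in D: -3156 − (-2952) = -204

-204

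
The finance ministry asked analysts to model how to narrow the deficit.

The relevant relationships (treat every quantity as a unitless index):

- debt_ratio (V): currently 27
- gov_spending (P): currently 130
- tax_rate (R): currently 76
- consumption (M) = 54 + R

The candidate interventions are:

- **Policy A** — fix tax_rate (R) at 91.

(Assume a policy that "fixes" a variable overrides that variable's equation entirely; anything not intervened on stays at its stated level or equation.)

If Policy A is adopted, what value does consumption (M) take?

Policy A (R := 91):
  R = 91
  M = 54 + 91 = 145

145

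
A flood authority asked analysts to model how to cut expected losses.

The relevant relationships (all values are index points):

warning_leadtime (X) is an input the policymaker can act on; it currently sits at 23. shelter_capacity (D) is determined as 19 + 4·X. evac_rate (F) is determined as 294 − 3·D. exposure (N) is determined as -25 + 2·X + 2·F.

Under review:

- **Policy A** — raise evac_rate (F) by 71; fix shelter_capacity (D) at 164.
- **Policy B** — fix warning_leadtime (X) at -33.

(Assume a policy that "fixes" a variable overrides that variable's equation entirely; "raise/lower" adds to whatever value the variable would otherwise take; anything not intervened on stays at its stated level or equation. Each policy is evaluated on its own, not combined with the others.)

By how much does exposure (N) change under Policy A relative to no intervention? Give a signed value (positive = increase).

-176

Baseline:
  X = 23
  D = 19 + 4·23 = 111
  F = 294 − 3·111 = -39
  N = -25 + 2·23 + 2·(-39) = -57
Policy A (F + 71, D := 164):
  X = 23
  D = 164
  F = 294 − 3·164 (+71 from intervention) = -127
  N = -25 + 2·23 + 2·(-127) = -233
Change in N: -233 − (-57) = -176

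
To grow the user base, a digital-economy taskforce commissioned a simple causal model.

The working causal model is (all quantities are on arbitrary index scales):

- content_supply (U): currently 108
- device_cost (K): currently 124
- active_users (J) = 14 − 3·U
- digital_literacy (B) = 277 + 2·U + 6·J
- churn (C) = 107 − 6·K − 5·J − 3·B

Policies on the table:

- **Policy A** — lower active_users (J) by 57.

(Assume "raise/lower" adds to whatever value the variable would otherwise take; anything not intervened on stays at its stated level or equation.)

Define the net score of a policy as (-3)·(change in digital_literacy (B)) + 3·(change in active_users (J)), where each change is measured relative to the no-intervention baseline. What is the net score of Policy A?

Baseline:
  U = 108
  J = 14 − 3·108 = -310
  B = 277 + 2·108 + 6·(-310) = -1367
Policy A (J − 57):
  U = 108
  J = 14 − 3·108 (−57 from intervention) = -367
  B = 277 + 2·108 + 6·(-367) = -1709
ΔB = -1709 − (-1367) = -342; ΔJ = -367 − (-310) = -57
Score = (-3)·(-342) + 3·(-57) = 855

855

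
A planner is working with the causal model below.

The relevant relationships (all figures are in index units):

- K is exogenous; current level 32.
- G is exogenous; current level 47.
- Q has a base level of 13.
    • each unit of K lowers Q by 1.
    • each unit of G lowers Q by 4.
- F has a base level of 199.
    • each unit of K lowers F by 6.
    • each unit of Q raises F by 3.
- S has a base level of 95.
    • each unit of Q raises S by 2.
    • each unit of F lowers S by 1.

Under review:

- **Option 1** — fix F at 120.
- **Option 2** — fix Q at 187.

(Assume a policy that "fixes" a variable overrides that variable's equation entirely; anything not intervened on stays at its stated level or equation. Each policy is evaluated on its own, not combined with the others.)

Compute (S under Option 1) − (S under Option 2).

-340

Option 1 (F := 120):
  K = 32
  G = 47
  Q = 13 − 32 − 4·47 = -207
  F = 120
  S = 95 + 2·(-207) − 120 = -439
Option 2 (Q := 187):
  K = 32
  G = 47
  Q = 187
  F = 199 − 6·32 + 3·187 = 568
  S = 95 + 2·187 − 568 = -99
S: -439 − (-99) = -340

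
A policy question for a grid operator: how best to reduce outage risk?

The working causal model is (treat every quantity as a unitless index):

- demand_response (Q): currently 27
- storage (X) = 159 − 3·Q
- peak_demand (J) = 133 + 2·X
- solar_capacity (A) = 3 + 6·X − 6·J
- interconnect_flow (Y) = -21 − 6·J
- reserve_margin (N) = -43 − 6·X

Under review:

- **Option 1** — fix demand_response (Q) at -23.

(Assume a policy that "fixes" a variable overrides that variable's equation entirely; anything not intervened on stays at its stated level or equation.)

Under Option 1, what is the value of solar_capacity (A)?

-2163

Option 1 (Q := -23):
  Q = -23
  X = 159 − 3·(-23) = 228
  J = 133 + 2·228 = 589
  A = 3 + 6·228 − 6·589 = -2163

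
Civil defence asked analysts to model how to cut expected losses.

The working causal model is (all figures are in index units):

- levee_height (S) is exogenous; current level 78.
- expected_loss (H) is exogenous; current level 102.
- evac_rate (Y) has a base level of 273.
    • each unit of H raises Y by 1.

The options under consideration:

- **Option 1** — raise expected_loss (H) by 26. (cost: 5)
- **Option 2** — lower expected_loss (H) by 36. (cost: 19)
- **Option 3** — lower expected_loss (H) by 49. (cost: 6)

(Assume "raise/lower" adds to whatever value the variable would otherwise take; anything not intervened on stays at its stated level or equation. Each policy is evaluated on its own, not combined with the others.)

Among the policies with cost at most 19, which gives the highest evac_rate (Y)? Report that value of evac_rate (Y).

401

Option 1 (H + 26):
  H = 102 + 26 = 128
  Y = 273 + 128 = 401
Option 2 (H − 36):
  H = 102 − 36 = 66
  Y = 273 + 66 = 339
Option 3 (H − 49):
  H = 102 − 49 = 53
  Y = 273 + 53 = 326
Comparing — Option 1: Y=401, Option 2: Y=339, Option 3: Y=326. Highest is 401 (Option 1).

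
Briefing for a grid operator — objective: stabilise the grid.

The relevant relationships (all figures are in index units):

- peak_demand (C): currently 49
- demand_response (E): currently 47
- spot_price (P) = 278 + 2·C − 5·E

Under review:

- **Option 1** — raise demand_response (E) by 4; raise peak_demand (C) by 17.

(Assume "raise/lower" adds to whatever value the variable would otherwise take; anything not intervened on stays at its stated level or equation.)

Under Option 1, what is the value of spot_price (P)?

155

Option 1 (E + 4, C + 17):
  C = 49 + 17 = 66
  E = 47 + 4 = 51
  P = 278 + 2·66 − 5·51 = 155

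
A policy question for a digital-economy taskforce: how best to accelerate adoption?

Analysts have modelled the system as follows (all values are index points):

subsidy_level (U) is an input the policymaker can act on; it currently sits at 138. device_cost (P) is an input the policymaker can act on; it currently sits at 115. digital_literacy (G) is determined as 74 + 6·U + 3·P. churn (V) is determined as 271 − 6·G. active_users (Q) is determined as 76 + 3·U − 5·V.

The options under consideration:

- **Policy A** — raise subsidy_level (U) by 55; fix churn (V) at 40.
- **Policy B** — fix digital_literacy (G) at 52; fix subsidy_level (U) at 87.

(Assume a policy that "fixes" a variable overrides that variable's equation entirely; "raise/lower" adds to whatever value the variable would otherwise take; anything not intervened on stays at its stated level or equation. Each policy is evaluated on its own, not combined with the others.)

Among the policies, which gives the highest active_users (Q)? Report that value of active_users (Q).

Policy A (U + 55, V := 40):
  U = 138 + 55 = 193
  P = 115
  G = 74 + 6·193 + 3·115 = 1577
  V = 40
  Q = 76 + 3·193 − 5·40 = 455
Policy B (G := 52, U := 87):
  U = 87
  P = 115
  G = 52
  V = 271 − 6·52 = -41
  Q = 76 + 3·87 − 5·(-41) = 542
Comparing — Policy A: Q=455, Policy B: Q=542. Highest is 542 (Policy B).

542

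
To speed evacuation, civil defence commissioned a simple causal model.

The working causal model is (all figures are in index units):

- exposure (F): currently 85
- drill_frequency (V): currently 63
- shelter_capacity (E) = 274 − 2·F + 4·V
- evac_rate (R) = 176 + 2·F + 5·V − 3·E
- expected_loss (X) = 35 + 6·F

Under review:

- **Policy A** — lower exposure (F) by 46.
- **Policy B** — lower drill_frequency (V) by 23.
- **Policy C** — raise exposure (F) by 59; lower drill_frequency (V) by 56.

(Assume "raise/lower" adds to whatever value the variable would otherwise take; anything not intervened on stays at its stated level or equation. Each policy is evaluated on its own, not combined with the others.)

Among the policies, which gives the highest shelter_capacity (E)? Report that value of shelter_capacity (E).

448

Policy A (F − 46):
  F = 85 − 46 = 39
  V = 63
  E = 274 − 2·39 + 4·63 = 448
Policy B (V − 23):
  F = 85
  V = 63 − 23 = 40
  E = 274 − 2·85 + 4·40 = 264
Policy C (F + 59, V − 56):
  F = 85 + 59 = 144
  V = 63 − 56 = 7
  E = 274 − 2·144 + 4·7 = 14
Comparing — Policy A: E=448, Policy B: E=264, Policy C: E=14. Highest is 448 (Policy A).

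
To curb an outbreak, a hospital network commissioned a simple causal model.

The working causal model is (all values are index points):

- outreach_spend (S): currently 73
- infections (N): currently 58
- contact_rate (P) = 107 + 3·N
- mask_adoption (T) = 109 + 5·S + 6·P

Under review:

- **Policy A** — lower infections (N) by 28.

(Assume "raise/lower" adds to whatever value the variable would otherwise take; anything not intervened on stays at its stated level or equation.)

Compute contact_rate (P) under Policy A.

197

Policy A (N − 28):
  N = 58 − 28 = 30
  P = 107 + 3·30 = 197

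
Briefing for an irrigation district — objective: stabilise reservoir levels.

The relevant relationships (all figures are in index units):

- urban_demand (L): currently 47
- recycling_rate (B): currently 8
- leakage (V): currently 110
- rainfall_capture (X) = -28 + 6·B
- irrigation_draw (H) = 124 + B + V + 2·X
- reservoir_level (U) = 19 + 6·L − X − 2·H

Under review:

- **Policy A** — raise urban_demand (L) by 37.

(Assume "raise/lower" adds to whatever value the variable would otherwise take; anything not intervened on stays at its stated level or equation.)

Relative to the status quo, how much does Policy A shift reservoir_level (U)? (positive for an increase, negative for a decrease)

222

Baseline:
  L = 47
  B = 8
  V = 110
  X = -28 + 6·8 = 20
  H = 124 + 8 + 110 + 2·20 = 282
  U = 19 + 6·47 − 20 − 2·282 = -283
Policy A (L + 37):
  L = 47 + 37 = 84
  B = 8
  V = 110
  X = -28 + 6·8 = 20
  H = 124 + 8 + 110 + 2·20 = 282
  U = 19 + 6·84 − 20 − 2·282 = -61
Change in U: -61 − (-283) = 222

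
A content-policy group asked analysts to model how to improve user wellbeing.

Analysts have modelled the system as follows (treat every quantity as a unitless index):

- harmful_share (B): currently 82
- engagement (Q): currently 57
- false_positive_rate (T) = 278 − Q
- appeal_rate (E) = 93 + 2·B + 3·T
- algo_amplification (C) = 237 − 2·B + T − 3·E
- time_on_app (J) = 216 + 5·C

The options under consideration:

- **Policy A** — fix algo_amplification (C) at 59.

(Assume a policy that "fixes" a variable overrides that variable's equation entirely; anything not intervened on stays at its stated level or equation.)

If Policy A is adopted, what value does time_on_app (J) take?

511

Policy A (C := 59):
  B = 82
  Q = 57
  T = 278 − 57 = 221
  E = 93 + 2·82 + 3·221 = 920
  C = 59
  J = 216 + 5·59 = 511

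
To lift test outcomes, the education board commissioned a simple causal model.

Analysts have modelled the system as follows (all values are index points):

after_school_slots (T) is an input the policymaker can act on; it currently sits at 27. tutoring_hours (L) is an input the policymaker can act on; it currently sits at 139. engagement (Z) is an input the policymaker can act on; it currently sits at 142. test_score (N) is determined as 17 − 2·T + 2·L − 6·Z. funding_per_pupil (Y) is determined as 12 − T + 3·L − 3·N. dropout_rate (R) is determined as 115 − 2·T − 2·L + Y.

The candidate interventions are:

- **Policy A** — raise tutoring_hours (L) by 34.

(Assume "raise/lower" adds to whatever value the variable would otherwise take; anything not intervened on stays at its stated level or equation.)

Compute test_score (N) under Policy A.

Policy A (L + 34):
  T = 27
  L = 139 + 34 = 173
  Z = 142
  N = 17 − 2·27 + 2·173 − 6·142 = -543

-543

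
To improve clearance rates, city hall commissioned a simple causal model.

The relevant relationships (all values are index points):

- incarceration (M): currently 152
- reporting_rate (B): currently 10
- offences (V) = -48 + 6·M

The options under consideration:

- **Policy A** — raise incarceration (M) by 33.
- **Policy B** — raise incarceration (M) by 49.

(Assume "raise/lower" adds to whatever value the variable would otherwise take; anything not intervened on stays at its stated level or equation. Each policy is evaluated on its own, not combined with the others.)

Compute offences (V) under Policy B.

Policy B (M + 49):
  M = 152 + 49 = 201
  V = -48 + 6·201 = 1158

1158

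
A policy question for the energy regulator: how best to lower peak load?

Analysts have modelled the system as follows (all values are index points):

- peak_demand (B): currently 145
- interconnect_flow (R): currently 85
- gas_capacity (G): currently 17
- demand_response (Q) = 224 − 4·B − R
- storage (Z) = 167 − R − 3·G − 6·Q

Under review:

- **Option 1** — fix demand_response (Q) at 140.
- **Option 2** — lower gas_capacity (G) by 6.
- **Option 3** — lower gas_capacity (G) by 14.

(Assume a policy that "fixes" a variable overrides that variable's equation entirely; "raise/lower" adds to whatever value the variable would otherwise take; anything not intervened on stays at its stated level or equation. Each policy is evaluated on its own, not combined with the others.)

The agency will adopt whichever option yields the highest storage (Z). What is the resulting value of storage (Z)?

Option 1 (Q := 140):
  B = 145
  R = 85
  G = 17
  Q = 140
  Z = 167 − 85 − 3·17 − 6·140 = -809
Option 2 (G − 6):
  B = 145
  R = 85
  G = 17 − 6 = 11
  Q = 224 − 4·145 − 85 = -441
  Z = 167 − 85 − 3·11 − 6·(-441) = 2695
Option 3 (G − 14):
  B = 145
  R = 85
  G = 17 − 14 = 3
  Q = 224 − 4·145 − 85 = -441
  Z = 167 − 85 − 3·3 − 6·(-441) = 2719
Comparing — Option 1: Z=-809, Option 2: Z=2695, Option 3: Z=2719. Highest is 2719 (Option 3).

2719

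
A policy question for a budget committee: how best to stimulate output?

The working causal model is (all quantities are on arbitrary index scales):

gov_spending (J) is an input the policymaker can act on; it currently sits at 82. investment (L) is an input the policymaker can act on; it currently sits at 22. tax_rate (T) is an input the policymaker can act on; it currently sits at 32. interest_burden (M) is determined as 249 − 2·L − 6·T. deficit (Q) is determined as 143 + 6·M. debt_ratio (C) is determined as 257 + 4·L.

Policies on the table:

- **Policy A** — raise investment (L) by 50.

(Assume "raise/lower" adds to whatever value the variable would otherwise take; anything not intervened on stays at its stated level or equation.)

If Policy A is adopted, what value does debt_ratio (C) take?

545

Policy A (L + 50):
  L = 22 + 50 = 72
  C = 257 + 4·72 = 545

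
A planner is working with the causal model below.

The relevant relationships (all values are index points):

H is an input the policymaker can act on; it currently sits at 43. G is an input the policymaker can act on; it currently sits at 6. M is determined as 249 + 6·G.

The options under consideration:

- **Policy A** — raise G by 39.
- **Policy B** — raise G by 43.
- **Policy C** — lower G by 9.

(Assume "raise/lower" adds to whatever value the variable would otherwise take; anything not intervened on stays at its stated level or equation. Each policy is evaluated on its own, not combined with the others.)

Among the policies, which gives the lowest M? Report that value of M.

231

Policy A (G + 39):
  G = 6 + 39 = 45
  M = 249 + 6·45 = 519
Policy B (G + 43):
  G = 6 + 43 = 49
  M = 249 + 6·49 = 543
Policy C (G − 9):
  G = 6 − 9 = -3
  M = 249 + 6·(-3) = 231
Comparing — Policy A: M=519, Policy B: M=543, Policy C: M=231. Lowest is 231 (Policy C).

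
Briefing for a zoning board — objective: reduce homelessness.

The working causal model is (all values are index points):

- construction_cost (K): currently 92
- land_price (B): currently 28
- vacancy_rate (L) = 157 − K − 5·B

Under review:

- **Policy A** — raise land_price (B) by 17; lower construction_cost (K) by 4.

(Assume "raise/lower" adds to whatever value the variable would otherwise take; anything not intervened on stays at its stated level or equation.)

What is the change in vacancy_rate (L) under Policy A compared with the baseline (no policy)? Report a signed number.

Baseline:
  K = 92
  B = 28
  L = 157 − 92 − 5·28 = -75
Policy A (B + 17, K − 4):
  K = 92 − 4 = 88
  B = 28 + 17 = 45
  L = 157 − 88 − 5·45 = -156
Change in L: -156 − (-75) = -81

-81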